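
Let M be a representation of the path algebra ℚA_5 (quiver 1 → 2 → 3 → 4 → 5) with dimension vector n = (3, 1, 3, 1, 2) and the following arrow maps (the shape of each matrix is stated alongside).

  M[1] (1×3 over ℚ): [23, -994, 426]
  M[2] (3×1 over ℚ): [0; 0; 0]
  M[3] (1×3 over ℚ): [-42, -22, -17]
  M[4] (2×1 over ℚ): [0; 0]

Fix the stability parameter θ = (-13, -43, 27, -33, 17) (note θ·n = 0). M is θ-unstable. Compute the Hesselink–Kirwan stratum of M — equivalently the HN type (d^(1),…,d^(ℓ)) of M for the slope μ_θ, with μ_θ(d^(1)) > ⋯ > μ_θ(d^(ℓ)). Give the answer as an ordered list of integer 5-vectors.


Interval decomposition of M: I[1,1]^2, I[1,2], I[3,3]^2, I[3,4], I[5,5]^2.
HN type (ℓ=5): μ^(1)=27; μ^(2)=17; μ^(3)=-3; μ^(4)=-13; μ^(5)=-28

((0, 0, 2, 0, 0); (0, 0, 0, 0, 2); (0, 0, 1, 1, 0); (2, 0, 0, 0, 0); (1, 1, 0, 0, 0))


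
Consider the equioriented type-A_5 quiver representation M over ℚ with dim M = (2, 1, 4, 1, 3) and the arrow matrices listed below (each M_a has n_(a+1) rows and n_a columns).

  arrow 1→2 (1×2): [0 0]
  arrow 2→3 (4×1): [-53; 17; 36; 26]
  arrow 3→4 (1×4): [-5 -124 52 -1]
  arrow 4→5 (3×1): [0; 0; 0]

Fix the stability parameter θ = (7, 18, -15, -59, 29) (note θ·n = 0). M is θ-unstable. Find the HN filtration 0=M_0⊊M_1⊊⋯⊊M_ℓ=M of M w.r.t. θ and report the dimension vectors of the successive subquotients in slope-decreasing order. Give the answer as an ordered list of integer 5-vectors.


Barcode: M ≅ I[1,1]^2, I[2,4], I[3,3]^3, I[5,5]^3. HN layers by μ_θ (4 steps, strictly decreasing):
  μ^(1)=29; μ^(2)=7; μ^(3)=-15; μ^(4)=-56/3

((0, 0, 0, 0, 3); (2, 0, 0, 0, 0); (0, 0, 3, 0, 0); (0, 1, 1, 1, 0))


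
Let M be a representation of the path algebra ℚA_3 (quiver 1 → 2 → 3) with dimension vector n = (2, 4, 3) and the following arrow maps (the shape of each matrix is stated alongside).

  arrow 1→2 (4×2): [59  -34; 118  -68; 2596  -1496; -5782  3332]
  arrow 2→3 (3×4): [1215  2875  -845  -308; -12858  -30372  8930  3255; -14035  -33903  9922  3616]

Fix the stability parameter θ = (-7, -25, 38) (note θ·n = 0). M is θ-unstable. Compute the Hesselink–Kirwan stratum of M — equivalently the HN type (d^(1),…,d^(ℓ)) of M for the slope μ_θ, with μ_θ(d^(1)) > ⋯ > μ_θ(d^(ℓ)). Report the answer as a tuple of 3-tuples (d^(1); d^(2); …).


Interval decomposition of M: I[1,1], I[1,3], I[2,2], I[2,3]^2.
HN type (ℓ=4): μ^(1)=38; μ^(2)=-7; μ^(3)=-16; μ^(4)=-25

((0, 0, 3); (1, 0, 0); (1, 1, 0); (0, 3, 0))


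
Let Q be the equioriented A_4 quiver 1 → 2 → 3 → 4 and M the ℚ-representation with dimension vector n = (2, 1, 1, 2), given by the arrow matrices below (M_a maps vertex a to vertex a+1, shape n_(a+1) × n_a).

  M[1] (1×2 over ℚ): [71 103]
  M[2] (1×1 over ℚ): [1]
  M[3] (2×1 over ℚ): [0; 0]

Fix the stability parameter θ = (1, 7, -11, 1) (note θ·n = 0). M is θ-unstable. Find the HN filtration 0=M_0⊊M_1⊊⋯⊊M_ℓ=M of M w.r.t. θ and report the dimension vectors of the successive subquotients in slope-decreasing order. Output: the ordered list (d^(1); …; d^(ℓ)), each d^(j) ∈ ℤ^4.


Via rank(M_{q-1}∘⋯∘M_p): M ≅ I[1,1], I[1,3], I[4,4]^2.
μ_θ-semistable layers: μ^(1)=1; μ^(2)=-1

((1, 0, 0, 2); (1, 1, 1, 0))


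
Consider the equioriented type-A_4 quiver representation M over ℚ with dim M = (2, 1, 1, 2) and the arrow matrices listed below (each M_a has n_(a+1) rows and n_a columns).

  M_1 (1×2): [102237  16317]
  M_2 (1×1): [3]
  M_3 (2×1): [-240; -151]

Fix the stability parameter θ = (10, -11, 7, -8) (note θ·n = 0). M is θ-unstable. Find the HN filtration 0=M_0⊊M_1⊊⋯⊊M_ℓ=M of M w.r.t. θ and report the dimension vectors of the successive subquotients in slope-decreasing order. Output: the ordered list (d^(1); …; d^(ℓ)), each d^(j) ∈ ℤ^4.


Barcode: M ≅ I[1,1], I[1,4], I[4,4]. HN layers by μ_θ (3 steps, strictly decreasing):
  μ^(1)=10; μ^(2)=-1/2; μ^(3)=-8

((1, 0, 0, 0); (1, 1, 1, 1); (0, 0, 0, 1))


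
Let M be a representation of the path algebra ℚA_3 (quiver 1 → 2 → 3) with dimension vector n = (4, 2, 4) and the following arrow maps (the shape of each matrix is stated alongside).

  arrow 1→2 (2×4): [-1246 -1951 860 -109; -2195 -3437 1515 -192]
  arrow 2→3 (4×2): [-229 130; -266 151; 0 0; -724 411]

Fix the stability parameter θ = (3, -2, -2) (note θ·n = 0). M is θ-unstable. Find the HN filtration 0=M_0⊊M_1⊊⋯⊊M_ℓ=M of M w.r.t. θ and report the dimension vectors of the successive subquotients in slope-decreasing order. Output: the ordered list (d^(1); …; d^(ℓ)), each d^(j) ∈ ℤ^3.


Barcode: M ≅ I[1,1]^2, I[1,3]^2, I[3,3]^2. HN layers by μ_θ (3 steps, strictly decreasing):
  μ^(1)=3; μ^(2)=-1/3; μ^(3)=-2

((2, 0, 0); (2, 2, 2); (0, 0, 2))


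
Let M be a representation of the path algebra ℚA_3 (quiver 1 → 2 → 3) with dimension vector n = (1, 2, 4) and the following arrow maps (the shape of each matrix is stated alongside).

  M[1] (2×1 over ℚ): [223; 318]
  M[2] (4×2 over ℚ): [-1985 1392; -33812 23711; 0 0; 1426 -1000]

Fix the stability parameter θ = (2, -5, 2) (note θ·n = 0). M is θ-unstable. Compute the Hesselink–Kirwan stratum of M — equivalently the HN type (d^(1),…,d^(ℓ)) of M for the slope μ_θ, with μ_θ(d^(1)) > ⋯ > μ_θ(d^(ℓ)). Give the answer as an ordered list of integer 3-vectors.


Via rank(M_{q-1}∘⋯∘M_p): M ≅ I[1,3], I[2,3], I[3,3]^2.
μ_θ-semistable layers: μ^(1)=2; μ^(2)=-3/2; μ^(3)=-5

((0, 0, 4); (1, 1, 0); (0, 1, 0))


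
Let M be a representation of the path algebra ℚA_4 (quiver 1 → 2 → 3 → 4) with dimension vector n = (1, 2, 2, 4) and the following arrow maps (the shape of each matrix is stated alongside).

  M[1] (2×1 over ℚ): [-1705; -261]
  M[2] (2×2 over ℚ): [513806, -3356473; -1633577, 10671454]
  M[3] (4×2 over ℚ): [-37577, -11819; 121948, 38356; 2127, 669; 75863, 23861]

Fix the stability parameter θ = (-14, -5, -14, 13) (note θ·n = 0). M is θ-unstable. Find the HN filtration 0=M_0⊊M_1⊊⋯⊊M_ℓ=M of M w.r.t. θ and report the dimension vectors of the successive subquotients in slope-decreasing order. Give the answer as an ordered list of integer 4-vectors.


Via rank(M_{q-1}∘⋯∘M_p): M ≅ I[1,3], I[2,4], I[4,4]^3.
μ_θ-semistable layers: μ^(1)=13; μ^(2)=-19/2; μ^(3)=-14

((0, 0, 0, 4); (0, 2, 2, 0); (1, 0, 0, 0))


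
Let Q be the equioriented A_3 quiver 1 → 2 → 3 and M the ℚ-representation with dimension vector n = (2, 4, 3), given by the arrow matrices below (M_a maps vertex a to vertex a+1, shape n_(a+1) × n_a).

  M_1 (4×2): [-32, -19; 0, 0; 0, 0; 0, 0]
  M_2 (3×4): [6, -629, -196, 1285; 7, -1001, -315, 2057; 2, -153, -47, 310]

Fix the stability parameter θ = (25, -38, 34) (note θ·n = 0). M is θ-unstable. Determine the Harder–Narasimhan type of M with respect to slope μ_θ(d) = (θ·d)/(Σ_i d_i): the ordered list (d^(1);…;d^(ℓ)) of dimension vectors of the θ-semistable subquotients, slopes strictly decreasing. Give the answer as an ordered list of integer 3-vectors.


Interval decomposition of M: I[1,1], I[1,3], I[2,2], I[2,3]^2.
HN type (ℓ=4): μ^(1)=34; μ^(2)=25; μ^(3)=-13/2; μ^(4)=-38

((0, 0, 3); (1, 0, 0); (1, 1, 0); (0, 3, 0))


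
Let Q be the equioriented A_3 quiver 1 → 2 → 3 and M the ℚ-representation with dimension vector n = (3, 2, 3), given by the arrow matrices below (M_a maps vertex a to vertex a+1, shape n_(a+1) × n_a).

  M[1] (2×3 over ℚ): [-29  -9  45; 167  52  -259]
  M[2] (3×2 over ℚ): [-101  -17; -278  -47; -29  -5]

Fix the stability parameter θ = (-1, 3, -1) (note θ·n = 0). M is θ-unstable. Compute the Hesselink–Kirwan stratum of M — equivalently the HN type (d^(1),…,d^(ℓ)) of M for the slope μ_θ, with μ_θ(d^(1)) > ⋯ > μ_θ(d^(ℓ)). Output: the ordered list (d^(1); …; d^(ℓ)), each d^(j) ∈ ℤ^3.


Interval decomposition of M: I[1,1], I[1,3]^2, I[3,3].
HN type (ℓ=2): μ^(1)=1; μ^(2)=-1

((0, 2, 2); (3, 0, 1))


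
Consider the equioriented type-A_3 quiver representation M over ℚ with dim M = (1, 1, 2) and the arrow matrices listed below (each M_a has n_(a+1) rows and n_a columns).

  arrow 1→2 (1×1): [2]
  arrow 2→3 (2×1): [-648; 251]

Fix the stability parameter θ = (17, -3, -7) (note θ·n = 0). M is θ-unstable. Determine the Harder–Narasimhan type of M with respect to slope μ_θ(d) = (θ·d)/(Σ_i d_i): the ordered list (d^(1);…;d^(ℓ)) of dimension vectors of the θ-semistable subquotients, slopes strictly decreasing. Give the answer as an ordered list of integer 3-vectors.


Interval decomposition of M: I[1,3], I[3,3].
HN type (ℓ=2): μ^(1)=7/3; μ^(2)=-7

((1, 1, 1); (0, 0, 1))


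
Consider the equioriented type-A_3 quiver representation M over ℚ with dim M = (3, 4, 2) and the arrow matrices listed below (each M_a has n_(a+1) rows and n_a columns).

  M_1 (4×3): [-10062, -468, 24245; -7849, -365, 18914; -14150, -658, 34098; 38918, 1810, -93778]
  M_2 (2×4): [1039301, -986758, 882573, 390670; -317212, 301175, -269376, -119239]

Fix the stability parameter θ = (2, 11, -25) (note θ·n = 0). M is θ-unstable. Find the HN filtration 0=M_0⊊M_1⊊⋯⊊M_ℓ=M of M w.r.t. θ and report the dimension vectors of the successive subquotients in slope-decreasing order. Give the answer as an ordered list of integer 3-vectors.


Via rank(M_{q-1}∘⋯∘M_p): M ≅ I[1,1], I[1,3]^2, I[2,2]^2.
μ_θ-semistable layers: μ^(1)=11; μ^(2)=2; μ^(3)=-4

((0, 2, 0); (1, 0, 0); (2, 2, 2))


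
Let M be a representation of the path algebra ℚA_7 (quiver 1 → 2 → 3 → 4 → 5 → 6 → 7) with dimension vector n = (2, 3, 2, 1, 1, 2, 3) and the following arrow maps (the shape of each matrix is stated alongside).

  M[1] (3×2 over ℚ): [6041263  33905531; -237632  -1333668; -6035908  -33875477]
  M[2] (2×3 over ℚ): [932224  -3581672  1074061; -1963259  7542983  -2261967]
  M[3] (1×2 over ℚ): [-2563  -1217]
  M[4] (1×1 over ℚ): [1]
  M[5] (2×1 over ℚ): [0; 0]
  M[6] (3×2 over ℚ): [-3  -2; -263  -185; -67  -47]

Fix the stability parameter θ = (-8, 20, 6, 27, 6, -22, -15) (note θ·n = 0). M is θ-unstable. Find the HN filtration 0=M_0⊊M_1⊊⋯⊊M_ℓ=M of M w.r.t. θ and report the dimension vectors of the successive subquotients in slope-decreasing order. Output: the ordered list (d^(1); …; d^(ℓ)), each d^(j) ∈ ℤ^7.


Via rank(M_{q-1}∘⋯∘M_p): M ≅ I[1,3], I[1,5], I[2,2], I[6,7]^2, I[7,7].
μ_θ-semistable layers: μ^(1)=20; μ^(2)=33/2; μ^(3)=13; μ^(4)=-8; μ^(5)=-15; μ^(6)=-22

((0, 1, 0, 0, 0, 0, 0); (0, 0, 0, 1, 1, 0, 0); (0, 2, 2, 0, 0, 0, 0); (2, 0, 0, 0, 0, 0, 0); (0, 0, 0, 0, 0, 0, 3); (0, 0, 0, 0, 0, 2, 0))


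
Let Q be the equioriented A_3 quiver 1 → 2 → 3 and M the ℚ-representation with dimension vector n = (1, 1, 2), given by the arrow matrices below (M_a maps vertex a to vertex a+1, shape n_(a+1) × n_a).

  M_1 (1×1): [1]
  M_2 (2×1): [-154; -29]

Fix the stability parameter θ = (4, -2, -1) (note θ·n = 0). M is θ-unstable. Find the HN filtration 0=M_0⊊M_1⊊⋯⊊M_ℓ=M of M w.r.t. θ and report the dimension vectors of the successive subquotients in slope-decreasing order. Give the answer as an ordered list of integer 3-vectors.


Barcode: M ≅ I[1,3], I[3,3]. HN layers by μ_θ (2 steps, strictly decreasing):
  μ^(1)=1/3; μ^(2)=-1

((1, 1, 1); (0, 0, 1))


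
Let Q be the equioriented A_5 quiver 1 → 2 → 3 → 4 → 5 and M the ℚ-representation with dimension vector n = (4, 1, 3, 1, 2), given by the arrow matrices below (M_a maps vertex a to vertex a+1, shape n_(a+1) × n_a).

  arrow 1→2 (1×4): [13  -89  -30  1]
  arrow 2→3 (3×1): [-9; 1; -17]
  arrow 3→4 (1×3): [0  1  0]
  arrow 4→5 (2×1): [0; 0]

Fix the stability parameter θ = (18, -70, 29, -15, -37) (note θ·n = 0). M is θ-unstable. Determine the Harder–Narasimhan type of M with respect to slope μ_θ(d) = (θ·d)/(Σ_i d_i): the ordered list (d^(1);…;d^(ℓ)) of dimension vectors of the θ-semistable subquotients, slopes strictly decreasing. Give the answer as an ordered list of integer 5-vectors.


Barcode: M ≅ I[1,1]^3, I[1,4], I[3,3]^2, I[5,5]^2. HN layers by μ_θ (5 steps, strictly decreasing):
  μ^(1)=29; μ^(2)=18; μ^(3)=7; μ^(4)=-26; μ^(5)=-37

((0, 0, 2, 0, 0); (3, 0, 0, 0, 0); (0, 0, 1, 1, 0); (1, 1, 0, 0, 0); (0, 0, 0, 0, 2))


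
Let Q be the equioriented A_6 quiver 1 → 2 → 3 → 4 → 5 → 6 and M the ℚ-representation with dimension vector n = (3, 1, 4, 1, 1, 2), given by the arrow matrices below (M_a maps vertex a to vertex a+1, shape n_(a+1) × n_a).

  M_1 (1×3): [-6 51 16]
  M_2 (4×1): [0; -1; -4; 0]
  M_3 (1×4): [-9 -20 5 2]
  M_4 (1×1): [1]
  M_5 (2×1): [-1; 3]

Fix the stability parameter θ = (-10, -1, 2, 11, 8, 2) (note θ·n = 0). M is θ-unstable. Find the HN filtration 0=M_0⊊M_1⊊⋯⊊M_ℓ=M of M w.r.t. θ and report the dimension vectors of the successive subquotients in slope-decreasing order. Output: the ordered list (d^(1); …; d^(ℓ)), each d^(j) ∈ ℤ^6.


Via rank(M_{q-1}∘⋯∘M_p): M ≅ I[1,1]^2, I[1,3], I[3,3]^2, I[3,6], I[6,6].
μ_θ-semistable layers: μ^(1)=7; μ^(2)=2; μ^(3)=-1; μ^(4)=-10

((0, 0, 0, 1, 1, 1); (0, 0, 4, 0, 0, 1); (0, 1, 0, 0, 0, 0); (3, 0, 0, 0, 0, 0))


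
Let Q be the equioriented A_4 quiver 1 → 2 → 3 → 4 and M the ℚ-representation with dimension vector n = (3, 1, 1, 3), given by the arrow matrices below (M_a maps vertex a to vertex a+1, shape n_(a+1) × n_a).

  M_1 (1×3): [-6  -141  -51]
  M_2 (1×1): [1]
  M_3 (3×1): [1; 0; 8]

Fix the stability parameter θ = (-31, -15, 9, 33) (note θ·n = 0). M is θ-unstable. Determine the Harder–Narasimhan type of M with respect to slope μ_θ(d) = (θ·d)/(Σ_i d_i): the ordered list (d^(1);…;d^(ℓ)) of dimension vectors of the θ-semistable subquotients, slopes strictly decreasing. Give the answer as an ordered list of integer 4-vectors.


Interval decomposition of M: I[1,1]^2, I[1,4], I[4,4]^2.
HN type (ℓ=4): μ^(1)=33; μ^(2)=9; μ^(3)=-15; μ^(4)=-31

((0, 0, 0, 3); (0, 0, 1, 0); (0, 1, 0, 0); (3, 0, 0, 0))


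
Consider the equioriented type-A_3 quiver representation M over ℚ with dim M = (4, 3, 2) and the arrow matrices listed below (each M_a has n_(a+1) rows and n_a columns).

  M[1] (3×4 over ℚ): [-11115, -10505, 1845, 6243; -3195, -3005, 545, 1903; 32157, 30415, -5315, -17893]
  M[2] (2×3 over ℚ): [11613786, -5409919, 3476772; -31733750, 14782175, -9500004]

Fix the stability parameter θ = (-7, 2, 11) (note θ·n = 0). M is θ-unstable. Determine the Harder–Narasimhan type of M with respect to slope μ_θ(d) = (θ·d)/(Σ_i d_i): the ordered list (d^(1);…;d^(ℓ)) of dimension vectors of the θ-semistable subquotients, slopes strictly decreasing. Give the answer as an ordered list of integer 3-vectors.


Barcode: M ≅ I[1,1]^2, I[1,3]^2, I[2,2]. HN layers by μ_θ (3 steps, strictly decreasing):
  μ^(1)=11; μ^(2)=2; μ^(3)=-7

((0, 0, 2); (0, 3, 0); (4, 0, 0))


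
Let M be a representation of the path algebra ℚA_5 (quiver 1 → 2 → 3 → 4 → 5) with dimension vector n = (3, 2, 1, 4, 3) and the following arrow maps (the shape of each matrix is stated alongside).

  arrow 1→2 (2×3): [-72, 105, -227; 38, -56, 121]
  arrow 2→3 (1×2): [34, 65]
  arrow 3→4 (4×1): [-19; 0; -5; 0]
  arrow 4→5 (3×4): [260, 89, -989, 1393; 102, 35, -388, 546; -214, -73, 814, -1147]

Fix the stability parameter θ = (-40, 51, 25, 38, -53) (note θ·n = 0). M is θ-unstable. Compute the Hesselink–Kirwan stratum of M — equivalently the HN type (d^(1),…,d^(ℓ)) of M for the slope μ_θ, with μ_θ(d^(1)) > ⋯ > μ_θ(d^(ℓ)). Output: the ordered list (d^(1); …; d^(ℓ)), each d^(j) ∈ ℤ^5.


Via rank(M_{q-1}∘⋯∘M_p): M ≅ I[1,1], I[1,2], I[1,5], I[4,4], I[4,5]^2.
μ_θ-semistable layers: μ^(1)=51; μ^(2)=38; μ^(3)=61/4; μ^(4)=-15/2; μ^(5)=-40

((0, 1, 0, 0, 0); (0, 0, 0, 1, 0); (0, 1, 1, 1, 1); (0, 0, 0, 2, 2); (3, 0, 0, 0, 0))


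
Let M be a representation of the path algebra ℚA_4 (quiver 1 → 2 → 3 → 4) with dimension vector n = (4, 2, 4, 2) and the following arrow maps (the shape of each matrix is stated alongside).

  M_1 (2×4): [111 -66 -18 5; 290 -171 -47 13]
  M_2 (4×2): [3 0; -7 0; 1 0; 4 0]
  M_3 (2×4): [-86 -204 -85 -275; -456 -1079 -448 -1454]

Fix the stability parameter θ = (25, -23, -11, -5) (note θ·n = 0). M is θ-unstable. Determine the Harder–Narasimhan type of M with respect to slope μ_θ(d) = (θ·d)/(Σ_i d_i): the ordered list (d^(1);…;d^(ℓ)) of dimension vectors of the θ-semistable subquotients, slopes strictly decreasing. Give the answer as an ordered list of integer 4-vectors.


Interval decomposition of M: I[1,1]^2, I[1,2], I[1,4], I[3,3]^2, I[3,4].
HN type (ℓ=5): μ^(1)=25; μ^(2)=1; μ^(3)=-7/2; μ^(4)=-5; μ^(5)=-11

((2, 0, 0, 0); (1, 1, 0, 0); (1, 1, 1, 1); (0, 0, 0, 1); (0, 0, 3, 0))


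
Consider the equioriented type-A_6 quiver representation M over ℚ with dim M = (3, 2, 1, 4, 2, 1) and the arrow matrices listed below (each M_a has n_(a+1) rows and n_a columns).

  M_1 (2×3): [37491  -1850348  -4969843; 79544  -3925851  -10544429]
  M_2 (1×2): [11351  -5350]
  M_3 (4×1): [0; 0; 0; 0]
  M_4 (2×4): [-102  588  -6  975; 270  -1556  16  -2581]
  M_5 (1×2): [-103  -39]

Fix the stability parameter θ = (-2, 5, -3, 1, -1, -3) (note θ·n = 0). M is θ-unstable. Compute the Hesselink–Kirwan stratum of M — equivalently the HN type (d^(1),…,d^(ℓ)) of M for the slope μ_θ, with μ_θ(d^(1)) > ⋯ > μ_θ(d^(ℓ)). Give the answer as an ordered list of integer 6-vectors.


Interval decomposition of M: I[1,1], I[1,2], I[1,3], I[4,4]^2, I[4,5], I[4,6].
HN type (ℓ=5): μ^(1)=5; μ^(2)=1; μ^(3)=0; μ^(4)=-1; μ^(5)=-2

((0, 1, 0, 0, 0, 0); (0, 1, 1, 2, 0, 0); (0, 0, 0, 1, 1, 0); (0, 0, 0, 1, 1, 1); (3, 0, 0, 0, 0, 0))


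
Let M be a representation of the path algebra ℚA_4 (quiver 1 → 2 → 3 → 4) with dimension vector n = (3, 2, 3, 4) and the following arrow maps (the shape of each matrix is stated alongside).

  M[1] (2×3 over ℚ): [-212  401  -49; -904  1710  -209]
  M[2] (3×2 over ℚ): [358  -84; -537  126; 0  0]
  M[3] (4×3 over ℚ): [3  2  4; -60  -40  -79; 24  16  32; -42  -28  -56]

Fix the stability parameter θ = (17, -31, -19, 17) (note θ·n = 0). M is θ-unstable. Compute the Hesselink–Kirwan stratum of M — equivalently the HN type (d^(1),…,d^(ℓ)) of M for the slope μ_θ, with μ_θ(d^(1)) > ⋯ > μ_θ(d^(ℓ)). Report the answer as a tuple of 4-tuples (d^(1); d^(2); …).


Via rank(M_{q-1}∘⋯∘M_p): M ≅ I[1,1], I[1,2], I[1,3], I[3,4]^2, I[4,4]^2.
μ_θ-semistable layers: μ^(1)=17; μ^(2)=-7; μ^(3)=-11; μ^(4)=-19

((1, 0, 0, 4); (1, 1, 0, 0); (1, 1, 1, 0); (0, 0, 2, 0))


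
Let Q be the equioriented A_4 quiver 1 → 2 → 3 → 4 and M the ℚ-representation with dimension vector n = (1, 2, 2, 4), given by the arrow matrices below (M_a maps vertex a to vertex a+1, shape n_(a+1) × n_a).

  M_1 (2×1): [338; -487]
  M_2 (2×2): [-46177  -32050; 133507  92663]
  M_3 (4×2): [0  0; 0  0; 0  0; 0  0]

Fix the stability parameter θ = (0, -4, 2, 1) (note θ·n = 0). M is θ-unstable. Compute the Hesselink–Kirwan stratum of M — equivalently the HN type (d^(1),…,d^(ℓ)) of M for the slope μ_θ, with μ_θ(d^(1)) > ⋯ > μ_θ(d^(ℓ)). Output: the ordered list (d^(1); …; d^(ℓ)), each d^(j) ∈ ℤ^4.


Via rank(M_{q-1}∘⋯∘M_p): M ≅ I[1,3], I[2,3], I[4,4]^4.
μ_θ-semistable layers: μ^(1)=2; μ^(2)=1; μ^(3)=-2; μ^(4)=-4

((0, 0, 2, 0); (0, 0, 0, 4); (1, 1, 0, 0); (0, 1, 0, 0))


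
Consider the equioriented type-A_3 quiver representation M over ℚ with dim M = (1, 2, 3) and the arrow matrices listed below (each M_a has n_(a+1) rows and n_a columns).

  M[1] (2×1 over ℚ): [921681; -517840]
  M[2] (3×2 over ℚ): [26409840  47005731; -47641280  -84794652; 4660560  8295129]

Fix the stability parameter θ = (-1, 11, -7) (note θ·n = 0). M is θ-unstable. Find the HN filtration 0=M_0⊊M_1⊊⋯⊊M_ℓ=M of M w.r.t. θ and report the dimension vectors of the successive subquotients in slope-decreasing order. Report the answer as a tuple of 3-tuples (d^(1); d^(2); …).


Interval decomposition of M: I[1,2], I[2,3], I[3,3]^2.
HN type (ℓ=4): μ^(1)=11; μ^(2)=2; μ^(3)=-1; μ^(4)=-7

((0, 1, 0); (0, 1, 1); (1, 0, 0); (0, 0, 2))


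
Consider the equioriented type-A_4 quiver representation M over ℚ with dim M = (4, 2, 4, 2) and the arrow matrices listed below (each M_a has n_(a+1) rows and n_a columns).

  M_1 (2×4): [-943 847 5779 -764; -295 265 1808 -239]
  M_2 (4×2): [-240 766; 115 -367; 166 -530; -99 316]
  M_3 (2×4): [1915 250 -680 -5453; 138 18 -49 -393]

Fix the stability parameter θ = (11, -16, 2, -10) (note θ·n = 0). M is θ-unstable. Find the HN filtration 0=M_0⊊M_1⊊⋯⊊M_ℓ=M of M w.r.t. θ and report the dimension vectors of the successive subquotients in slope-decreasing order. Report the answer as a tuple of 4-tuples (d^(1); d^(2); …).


Barcode: M ≅ I[1,1]^2, I[1,4]^2, I[3,3]^2. HN layers by μ_θ (3 steps, strictly decreasing):
  μ^(1)=11; μ^(2)=2; μ^(3)=-13/4

((2, 0, 0, 0); (0, 0, 2, 0); (2, 2, 2, 2))


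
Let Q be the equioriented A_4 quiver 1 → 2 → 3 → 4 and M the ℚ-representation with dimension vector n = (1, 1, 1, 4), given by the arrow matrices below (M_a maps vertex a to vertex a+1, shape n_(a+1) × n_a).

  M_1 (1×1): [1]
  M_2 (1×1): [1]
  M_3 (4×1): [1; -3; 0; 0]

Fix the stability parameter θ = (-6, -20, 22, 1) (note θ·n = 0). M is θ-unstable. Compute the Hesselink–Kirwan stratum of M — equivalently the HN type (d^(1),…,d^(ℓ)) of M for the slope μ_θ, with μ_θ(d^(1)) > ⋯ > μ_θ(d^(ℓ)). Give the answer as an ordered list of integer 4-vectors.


Barcode: M ≅ I[1,4], I[4,4]^3. HN layers by μ_θ (3 steps, strictly decreasing):
  μ^(1)=23/2; μ^(2)=1; μ^(3)=-13

((0, 0, 1, 1); (0, 0, 0, 3); (1, 1, 0, 0))


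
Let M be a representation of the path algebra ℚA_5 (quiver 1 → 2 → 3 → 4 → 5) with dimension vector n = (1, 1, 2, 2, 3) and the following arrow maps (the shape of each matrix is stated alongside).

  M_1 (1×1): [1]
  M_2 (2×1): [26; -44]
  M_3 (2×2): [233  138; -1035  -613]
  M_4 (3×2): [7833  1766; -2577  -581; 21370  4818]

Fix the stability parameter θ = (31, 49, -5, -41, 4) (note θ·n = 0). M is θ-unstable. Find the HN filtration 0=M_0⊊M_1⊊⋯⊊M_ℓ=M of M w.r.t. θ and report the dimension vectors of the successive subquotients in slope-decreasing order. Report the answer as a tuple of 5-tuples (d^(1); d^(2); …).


Via rank(M_{q-1}∘⋯∘M_p): M ≅ I[1,5], I[3,5], I[5,5].
μ_θ-semistable layers: μ^(1)=38/5; μ^(2)=4; μ^(3)=-23

((1, 1, 1, 1, 1); (0, 0, 0, 0, 2); (0, 0, 1, 1, 0))


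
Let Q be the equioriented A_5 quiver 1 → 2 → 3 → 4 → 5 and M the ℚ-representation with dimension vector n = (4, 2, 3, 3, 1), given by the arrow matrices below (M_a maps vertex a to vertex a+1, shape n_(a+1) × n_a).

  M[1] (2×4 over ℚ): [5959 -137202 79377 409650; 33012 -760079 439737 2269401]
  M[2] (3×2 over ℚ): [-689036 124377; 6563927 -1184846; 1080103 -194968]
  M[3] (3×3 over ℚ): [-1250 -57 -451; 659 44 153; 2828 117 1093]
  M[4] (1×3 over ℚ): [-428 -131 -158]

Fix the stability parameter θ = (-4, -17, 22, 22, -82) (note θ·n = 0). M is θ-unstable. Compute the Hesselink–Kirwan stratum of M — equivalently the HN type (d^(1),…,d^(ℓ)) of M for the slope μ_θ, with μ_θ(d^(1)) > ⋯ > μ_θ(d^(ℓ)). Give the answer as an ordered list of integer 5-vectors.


Via rank(M_{q-1}∘⋯∘M_p): M ≅ I[1,1]^2, I[1,3], I[1,5], I[3,4], I[4,4].
μ_θ-semistable layers: μ^(1)=22; μ^(2)=-4; μ^(3)=-21/2; μ^(4)=-59/5

((0, 0, 2, 2, 0); (2, 0, 0, 0, 0); (1, 1, 0, 0, 0); (1, 1, 1, 1, 1))


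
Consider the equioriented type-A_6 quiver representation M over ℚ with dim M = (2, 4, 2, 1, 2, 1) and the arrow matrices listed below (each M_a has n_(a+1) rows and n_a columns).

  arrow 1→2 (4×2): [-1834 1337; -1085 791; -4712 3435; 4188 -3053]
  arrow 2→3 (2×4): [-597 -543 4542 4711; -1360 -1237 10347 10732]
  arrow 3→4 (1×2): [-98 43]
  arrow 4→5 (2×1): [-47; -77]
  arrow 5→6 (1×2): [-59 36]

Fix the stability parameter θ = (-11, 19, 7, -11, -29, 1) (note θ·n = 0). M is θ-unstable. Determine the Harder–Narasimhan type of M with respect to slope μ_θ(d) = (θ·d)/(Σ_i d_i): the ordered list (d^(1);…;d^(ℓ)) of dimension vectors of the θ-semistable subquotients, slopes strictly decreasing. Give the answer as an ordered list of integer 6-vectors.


Interval decomposition of M: I[1,3], I[1,6], I[2,2]^2, I[5,5].
HN type (ℓ=6): μ^(1)=19; μ^(2)=13; μ^(3)=1; μ^(4)=-7/2; μ^(5)=-11; μ^(6)=-29

((0, 2, 0, 0, 0, 0); (0, 1, 1, 0, 0, 0); (0, 0, 0, 0, 0, 1); (0, 1, 1, 1, 1, 0); (2, 0, 0, 0, 0, 0); (0, 0, 0, 0, 1, 0))


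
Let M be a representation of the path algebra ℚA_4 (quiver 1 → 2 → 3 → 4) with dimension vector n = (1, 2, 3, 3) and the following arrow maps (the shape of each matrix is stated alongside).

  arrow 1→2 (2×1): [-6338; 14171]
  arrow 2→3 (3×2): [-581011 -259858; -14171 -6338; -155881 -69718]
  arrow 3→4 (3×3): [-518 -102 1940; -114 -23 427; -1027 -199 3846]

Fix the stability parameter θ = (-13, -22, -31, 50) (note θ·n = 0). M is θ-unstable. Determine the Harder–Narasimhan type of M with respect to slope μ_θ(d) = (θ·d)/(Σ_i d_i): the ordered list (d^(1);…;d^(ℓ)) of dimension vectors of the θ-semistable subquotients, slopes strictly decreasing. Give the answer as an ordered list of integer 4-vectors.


Barcode: M ≅ I[1,2], I[2,3], I[3,4]^2, I[4,4]. HN layers by μ_θ (4 steps, strictly decreasing):
  μ^(1)=50; μ^(2)=-35/2; μ^(3)=-53/2; μ^(4)=-31

((0, 0, 0, 3); (1, 1, 0, 0); (0, 1, 1, 0); (0, 0, 2, 0))


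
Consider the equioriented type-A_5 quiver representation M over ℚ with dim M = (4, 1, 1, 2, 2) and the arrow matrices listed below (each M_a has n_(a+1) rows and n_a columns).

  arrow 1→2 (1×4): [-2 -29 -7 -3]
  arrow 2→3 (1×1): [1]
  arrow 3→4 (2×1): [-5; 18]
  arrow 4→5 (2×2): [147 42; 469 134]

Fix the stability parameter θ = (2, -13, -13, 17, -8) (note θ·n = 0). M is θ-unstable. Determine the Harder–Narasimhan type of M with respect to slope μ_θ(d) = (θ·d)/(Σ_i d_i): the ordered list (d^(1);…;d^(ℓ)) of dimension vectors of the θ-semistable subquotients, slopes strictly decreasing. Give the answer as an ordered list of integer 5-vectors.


Interval decomposition of M: I[1,1]^3, I[1,5], I[4,4], I[5,5].
HN type (ℓ=4): μ^(1)=17; μ^(2)=9/2; μ^(3)=2; μ^(4)=-8

((0, 0, 0, 1, 0); (0, 0, 0, 1, 1); (3, 0, 0, 0, 0); (1, 1, 1, 0, 1))


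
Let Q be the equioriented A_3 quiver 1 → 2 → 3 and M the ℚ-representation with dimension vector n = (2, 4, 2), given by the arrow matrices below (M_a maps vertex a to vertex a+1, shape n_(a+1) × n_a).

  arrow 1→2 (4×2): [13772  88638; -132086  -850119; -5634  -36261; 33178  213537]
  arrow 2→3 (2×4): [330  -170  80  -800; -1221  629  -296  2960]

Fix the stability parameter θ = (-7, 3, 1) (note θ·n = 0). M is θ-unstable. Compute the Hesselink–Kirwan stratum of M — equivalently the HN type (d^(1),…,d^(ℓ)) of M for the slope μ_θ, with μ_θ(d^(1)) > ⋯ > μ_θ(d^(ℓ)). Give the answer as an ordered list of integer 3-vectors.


Interval decomposition of M: I[1,1], I[1,3], I[2,2]^3, I[3,3].
HN type (ℓ=4): μ^(1)=3; μ^(2)=2; μ^(3)=1; μ^(4)=-7

((0, 3, 0); (0, 1, 1); (0, 0, 1); (2, 0, 0))


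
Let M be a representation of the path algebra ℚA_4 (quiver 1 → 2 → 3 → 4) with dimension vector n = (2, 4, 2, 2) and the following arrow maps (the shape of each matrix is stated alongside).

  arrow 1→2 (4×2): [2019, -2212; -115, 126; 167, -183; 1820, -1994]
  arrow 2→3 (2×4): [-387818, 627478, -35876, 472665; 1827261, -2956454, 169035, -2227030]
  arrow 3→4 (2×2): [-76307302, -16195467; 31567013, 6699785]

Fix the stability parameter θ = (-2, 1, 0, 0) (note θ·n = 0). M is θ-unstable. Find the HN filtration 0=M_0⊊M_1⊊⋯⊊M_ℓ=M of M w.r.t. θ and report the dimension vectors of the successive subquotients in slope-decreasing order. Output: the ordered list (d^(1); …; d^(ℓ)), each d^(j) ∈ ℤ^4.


Barcode: M ≅ I[1,4]^2, I[2,2]^2. HN layers by μ_θ (3 steps, strictly decreasing):
  μ^(1)=1; μ^(2)=1/3; μ^(3)=-2

((0, 2, 0, 0); (0, 2, 2, 2); (2, 0, 0, 0))


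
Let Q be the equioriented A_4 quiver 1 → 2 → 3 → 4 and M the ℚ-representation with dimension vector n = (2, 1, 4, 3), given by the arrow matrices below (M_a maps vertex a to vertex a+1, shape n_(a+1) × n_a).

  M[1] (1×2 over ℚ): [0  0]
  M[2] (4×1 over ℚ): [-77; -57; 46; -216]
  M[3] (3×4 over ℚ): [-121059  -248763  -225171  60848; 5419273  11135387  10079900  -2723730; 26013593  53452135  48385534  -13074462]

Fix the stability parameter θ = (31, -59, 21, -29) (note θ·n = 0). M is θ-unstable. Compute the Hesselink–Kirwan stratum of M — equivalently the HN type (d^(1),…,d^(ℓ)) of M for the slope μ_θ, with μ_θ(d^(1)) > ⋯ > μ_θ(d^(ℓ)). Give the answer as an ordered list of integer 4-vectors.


Via rank(M_{q-1}∘⋯∘M_p): M ≅ I[1,1]^2, I[2,3], I[3,3], I[3,4]^2, I[4,4].
μ_θ-semistable layers: μ^(1)=31; μ^(2)=21; μ^(3)=-4; μ^(4)=-29; μ^(5)=-59

((2, 0, 0, 0); (0, 0, 2, 0); (0, 0, 2, 2); (0, 0, 0, 1); (0, 1, 0, 0))


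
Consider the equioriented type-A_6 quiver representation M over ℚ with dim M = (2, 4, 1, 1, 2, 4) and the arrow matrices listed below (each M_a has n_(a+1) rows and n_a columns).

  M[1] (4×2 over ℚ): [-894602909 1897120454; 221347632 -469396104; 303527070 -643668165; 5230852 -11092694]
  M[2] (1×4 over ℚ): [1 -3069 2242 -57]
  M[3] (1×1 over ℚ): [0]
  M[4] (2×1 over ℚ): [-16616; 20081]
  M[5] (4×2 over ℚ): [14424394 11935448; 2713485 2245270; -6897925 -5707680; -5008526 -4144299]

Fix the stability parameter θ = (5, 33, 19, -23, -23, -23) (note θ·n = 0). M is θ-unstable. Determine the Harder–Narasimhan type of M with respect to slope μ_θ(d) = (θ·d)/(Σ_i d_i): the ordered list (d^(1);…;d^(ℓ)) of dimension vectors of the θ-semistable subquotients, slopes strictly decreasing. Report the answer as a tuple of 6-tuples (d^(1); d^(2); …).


Barcode: M ≅ I[1,2], I[1,3], I[2,2]^2, I[4,6], I[5,6], I[6,6]^2. HN layers by μ_θ (4 steps, strictly decreasing):
  μ^(1)=33; μ^(2)=26; μ^(3)=5; μ^(4)=-23

((0, 3, 0, 0, 0, 0); (0, 1, 1, 0, 0, 0); (2, 0, 0, 0, 0, 0); (0, 0, 0, 1, 2, 4))


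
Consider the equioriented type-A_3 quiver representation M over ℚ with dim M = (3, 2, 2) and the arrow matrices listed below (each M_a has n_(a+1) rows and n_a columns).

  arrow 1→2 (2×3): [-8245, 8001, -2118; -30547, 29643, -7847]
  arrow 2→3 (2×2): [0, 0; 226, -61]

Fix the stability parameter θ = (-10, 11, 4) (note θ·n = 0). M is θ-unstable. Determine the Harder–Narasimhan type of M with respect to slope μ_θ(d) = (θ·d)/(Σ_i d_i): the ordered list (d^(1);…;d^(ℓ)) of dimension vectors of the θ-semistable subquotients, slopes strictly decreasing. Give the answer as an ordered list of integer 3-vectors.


Interval decomposition of M: I[1,1], I[1,2], I[1,3], I[3,3].
HN type (ℓ=4): μ^(1)=11; μ^(2)=15/2; μ^(3)=4; μ^(4)=-10

((0, 1, 0); (0, 1, 1); (0, 0, 1); (3, 0, 0))


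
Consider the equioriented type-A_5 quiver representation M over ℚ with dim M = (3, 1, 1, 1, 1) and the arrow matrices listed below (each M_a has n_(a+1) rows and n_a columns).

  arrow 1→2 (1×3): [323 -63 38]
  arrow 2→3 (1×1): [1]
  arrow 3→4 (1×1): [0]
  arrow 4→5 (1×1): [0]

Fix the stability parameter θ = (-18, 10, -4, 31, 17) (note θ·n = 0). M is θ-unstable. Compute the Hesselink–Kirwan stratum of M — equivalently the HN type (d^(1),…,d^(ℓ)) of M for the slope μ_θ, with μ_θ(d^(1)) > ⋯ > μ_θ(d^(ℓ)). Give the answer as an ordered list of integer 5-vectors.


Barcode: M ≅ I[1,1]^2, I[1,3], I[4,4], I[5,5]. HN layers by μ_θ (4 steps, strictly decreasing):
  μ^(1)=31; μ^(2)=17; μ^(3)=3; μ^(4)=-18

((0, 0, 0, 1, 0); (0, 0, 0, 0, 1); (0, 1, 1, 0, 0); (3, 0, 0, 0, 0))


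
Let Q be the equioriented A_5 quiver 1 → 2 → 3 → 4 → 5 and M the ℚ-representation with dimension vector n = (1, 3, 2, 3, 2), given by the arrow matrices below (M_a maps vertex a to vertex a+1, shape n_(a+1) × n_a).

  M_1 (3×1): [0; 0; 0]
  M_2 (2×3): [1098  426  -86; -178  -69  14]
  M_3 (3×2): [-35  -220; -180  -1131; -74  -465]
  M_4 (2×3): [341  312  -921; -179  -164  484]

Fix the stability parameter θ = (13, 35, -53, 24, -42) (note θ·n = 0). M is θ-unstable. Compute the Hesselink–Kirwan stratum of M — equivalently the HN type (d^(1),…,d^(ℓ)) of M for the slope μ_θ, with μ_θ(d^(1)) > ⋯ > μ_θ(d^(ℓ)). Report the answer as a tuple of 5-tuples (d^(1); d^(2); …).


Interval decomposition of M: I[1,1], I[2,2], I[2,5]^2, I[4,4].
HN type (ℓ=4): μ^(1)=35; μ^(2)=24; μ^(3)=13; μ^(4)=-9

((0, 1, 0, 0, 0); (0, 0, 0, 1, 0); (1, 0, 0, 0, 0); (0, 2, 2, 2, 2))


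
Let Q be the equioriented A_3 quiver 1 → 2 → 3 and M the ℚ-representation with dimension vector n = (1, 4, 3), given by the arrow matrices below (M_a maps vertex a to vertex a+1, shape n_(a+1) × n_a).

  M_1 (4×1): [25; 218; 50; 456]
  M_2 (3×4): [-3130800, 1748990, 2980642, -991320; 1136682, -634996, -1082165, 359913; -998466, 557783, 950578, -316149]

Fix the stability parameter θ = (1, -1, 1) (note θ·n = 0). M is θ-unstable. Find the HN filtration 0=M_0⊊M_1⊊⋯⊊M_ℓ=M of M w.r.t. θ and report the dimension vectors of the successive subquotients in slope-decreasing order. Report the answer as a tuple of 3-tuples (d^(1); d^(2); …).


Interval decomposition of M: I[1,2], I[2,2], I[2,3]^2, I[3,3].
HN type (ℓ=3): μ^(1)=1; μ^(2)=0; μ^(3)=-1

((0, 0, 3); (1, 1, 0); (0, 3, 0))


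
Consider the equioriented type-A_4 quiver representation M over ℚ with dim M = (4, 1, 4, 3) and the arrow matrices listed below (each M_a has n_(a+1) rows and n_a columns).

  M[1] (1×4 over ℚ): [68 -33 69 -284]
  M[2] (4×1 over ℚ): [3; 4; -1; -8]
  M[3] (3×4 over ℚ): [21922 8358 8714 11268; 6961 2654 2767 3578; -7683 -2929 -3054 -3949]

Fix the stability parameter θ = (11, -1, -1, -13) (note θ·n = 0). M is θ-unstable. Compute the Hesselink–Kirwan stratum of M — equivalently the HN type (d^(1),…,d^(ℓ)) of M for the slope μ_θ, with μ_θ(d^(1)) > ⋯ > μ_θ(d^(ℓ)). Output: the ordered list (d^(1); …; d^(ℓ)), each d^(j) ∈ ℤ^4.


Interval decomposition of M: I[1,1]^3, I[1,4], I[3,3], I[3,4]^2.
HN type (ℓ=3): μ^(1)=11; μ^(2)=-1; μ^(3)=-7

((3, 0, 0, 0); (1, 1, 2, 1); (0, 0, 2, 2))


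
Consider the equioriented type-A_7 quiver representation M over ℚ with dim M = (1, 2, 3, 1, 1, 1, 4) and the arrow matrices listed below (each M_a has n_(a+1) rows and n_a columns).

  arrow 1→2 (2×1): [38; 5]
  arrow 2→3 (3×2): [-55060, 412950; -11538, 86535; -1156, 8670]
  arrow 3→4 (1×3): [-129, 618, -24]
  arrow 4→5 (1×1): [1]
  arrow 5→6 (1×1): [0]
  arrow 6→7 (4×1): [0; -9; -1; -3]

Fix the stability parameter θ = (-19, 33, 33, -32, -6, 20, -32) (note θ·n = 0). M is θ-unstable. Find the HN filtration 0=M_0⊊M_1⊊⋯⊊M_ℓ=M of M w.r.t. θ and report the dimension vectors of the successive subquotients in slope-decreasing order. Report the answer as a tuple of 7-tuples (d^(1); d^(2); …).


Interval decomposition of M: I[1,3], I[2,2], I[3,3], I[3,5], I[6,7], I[7,7]^3.
HN type (ℓ=5): μ^(1)=33; μ^(2)=-5/3; μ^(3)=-6; μ^(4)=-19; μ^(5)=-32

((0, 2, 2, 0, 0, 0, 0); (0, 0, 1, 1, 1, 0, 0); (0, 0, 0, 0, 0, 1, 1); (1, 0, 0, 0, 0, 0, 0); (0, 0, 0, 0, 0, 0, 3))


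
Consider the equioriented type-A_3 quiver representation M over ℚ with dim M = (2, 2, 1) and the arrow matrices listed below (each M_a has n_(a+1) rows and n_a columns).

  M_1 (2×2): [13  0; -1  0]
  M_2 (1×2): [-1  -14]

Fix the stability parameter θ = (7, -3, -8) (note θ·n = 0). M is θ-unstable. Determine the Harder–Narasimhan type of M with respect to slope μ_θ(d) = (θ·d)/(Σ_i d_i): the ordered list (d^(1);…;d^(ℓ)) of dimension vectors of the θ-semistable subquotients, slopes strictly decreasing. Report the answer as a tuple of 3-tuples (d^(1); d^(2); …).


Interval decomposition of M: I[1,1], I[1,3], I[2,2].
HN type (ℓ=3): μ^(1)=7; μ^(2)=-4/3; μ^(3)=-3

((1, 0, 0); (1, 1, 1); (0, 1, 0))


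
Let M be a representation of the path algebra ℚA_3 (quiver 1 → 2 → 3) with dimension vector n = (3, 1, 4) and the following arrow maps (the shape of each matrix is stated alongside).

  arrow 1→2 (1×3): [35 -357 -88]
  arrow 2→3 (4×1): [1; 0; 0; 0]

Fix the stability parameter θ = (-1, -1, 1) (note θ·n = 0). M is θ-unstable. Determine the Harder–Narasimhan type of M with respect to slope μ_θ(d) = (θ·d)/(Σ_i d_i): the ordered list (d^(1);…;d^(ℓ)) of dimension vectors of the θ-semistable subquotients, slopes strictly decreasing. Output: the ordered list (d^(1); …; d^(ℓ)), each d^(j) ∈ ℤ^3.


Barcode: M ≅ I[1,1]^2, I[1,3], I[3,3]^3. HN layers by μ_θ (2 steps, strictly decreasing):
  μ^(1)=1; μ^(2)=-1

((0, 0, 4); (3, 1, 0))


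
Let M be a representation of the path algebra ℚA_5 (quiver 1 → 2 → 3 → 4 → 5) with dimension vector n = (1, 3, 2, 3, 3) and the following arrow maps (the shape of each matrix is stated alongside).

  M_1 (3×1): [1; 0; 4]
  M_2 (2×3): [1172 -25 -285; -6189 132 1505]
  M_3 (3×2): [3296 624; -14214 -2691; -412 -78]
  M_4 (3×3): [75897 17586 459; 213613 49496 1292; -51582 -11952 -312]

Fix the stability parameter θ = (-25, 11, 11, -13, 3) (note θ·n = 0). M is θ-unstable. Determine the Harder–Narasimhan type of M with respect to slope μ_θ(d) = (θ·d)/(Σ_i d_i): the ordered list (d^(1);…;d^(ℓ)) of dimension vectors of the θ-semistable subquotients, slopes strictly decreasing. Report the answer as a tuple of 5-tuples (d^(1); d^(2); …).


Interval decomposition of M: I[1,4], I[2,2], I[2,3], I[4,5]^2, I[5,5].
HN type (ℓ=4): μ^(1)=11; μ^(2)=3; μ^(3)=-13; μ^(4)=-25

((0, 2, 1, 0, 0); (0, 1, 1, 1, 3); (0, 0, 0, 2, 0); (1, 0, 0, 0, 0))


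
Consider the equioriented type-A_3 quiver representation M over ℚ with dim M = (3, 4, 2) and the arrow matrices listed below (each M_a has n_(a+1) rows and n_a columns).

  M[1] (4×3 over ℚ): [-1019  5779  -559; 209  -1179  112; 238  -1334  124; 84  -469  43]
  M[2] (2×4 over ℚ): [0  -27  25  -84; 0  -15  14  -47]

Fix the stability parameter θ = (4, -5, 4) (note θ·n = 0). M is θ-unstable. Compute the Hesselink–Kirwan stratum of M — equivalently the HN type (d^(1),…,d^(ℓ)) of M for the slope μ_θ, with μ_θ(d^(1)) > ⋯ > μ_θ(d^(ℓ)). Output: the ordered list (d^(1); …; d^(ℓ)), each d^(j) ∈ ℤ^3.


Barcode: M ≅ I[1,2], I[1,3]^2, I[2,2]. HN layers by μ_θ (3 steps, strictly decreasing):
  μ^(1)=4; μ^(2)=-1/2; μ^(3)=-5

((0, 0, 2); (3, 3, 0); (0, 1, 0))


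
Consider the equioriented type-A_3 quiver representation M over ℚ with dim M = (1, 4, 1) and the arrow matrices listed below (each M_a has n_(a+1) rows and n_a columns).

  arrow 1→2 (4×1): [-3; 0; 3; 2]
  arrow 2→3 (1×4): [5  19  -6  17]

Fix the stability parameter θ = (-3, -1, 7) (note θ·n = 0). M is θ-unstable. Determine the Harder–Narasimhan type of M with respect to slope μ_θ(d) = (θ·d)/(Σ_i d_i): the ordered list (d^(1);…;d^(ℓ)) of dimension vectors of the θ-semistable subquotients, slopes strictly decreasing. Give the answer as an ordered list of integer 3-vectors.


Via rank(M_{q-1}∘⋯∘M_p): M ≅ I[1,3], I[2,2]^3.
μ_θ-semistable layers: μ^(1)=7; μ^(2)=-1; μ^(3)=-3

((0, 0, 1); (0, 4, 0); (1, 0, 0))


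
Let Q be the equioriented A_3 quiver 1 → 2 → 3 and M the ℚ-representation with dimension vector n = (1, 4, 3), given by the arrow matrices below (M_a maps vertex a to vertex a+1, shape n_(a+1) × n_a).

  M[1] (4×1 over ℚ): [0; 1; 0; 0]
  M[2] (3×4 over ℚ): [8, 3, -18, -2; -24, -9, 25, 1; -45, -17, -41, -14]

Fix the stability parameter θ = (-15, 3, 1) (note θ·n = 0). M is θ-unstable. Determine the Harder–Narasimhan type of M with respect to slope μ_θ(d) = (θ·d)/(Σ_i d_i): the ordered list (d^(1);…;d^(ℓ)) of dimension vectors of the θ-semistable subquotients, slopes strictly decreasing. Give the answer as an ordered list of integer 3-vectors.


Via rank(M_{q-1}∘⋯∘M_p): M ≅ I[1,3], I[2,2], I[2,3]^2.
μ_θ-semistable layers: μ^(1)=3; μ^(2)=2; μ^(3)=-15

((0, 1, 0); (0, 3, 3); (1, 0, 0))
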